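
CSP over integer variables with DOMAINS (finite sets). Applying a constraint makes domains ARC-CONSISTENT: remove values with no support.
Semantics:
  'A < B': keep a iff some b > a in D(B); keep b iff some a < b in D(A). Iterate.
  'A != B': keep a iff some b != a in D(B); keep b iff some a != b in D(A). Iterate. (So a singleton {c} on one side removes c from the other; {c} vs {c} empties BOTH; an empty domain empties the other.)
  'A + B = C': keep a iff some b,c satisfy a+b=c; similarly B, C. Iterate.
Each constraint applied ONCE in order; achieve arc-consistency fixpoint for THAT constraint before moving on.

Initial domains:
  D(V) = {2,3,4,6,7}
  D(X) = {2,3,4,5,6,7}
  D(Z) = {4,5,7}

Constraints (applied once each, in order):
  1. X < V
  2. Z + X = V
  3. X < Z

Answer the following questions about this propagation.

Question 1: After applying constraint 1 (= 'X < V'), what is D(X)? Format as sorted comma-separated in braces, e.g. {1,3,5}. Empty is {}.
Answer: {2,3,4,5,6}

Derivation:
Constraint 1 (X < V) on D(X)={2,3,4,5,6,7} D(V)={2,3,4,6,7}: X {2,3,4,5,6,7}->{2,3,4,5,6}; V {2,3,4,6,7}->{3,4,6,7}
So after constraint 1: D(X) = {2,3,4,5,6}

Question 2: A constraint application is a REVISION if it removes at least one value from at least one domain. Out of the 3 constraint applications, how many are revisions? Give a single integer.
Answer: 2

Derivation:
Constraint 1 (X < V) on D(X)={2,3,4,5,6,7} D(V)={2,3,4,6,7}: X {2,3,4,5,6,7}->{2,3,4,5,6}; V {2,3,4,6,7}->{3,4,6,7} => REVISION
Constraint 2 (Z + X = V) on D(Z)={4,5,7} D(X)={2,3,4,5,6} D(V)={3,4,6,7}: Z {4,5,7}->{4,5}; X {2,3,4,5,6}->{2,3}; V {3,4,6,7}->{6,7} => REVISION
Constraint 3 (X < Z) on D(X)={2,3} D(Z)={4,5}: no change => not a revision
Total revisions = 2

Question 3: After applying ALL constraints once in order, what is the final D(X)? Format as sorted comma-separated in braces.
Constraint 1 (X < V) on D(X)={2,3,4,5,6,7} D(V)={2,3,4,6,7}: X {2,3,4,5,6,7}->{2,3,4,5,6}; V {2,3,4,6,7}->{3,4,6,7}
Constraint 2 (Z + X = V) on D(Z)={4,5,7} D(X)={2,3,4,5,6} D(V)={3,4,6,7}: Z {4,5,7}->{4,5}; X {2,3,4,5,6}->{2,3}; V {3,4,6,7}->{6,7}
Constraint 3 (X < Z) on D(X)={2,3} D(Z)={4,5}: no change
So after all 3 constraints: D(X) = {2,3}

Answer: {2,3}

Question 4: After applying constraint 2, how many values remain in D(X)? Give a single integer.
Answer: 2

Derivation:
Constraint 1 (X < V) on D(X)={2,3,4,5,6,7} D(V)={2,3,4,6,7}: X {2,3,4,5,6,7}->{2,3,4,5,6}; V {2,3,4,6,7}->{3,4,6,7}
Constraint 2 (Z + X = V) on D(Z)={4,5,7} D(X)={2,3,4,5,6} D(V)={3,4,6,7}: Z {4,5,7}->{4,5}; X {2,3,4,5,6}->{2,3}; V {3,4,6,7}->{6,7}
So after constraint 2: D(X)={2,3}, size = 2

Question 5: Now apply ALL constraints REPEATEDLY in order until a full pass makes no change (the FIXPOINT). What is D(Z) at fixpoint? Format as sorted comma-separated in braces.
Answer: {4,5}

Derivation:
pass 0 (initial): D(Z)={4,5,7}
pass 1: V {2,3,4,6,7}->{6,7}; X {2,3,4,5,6,7}->{2,3}; Z {4,5,7}->{4,5}
pass 2: no change
Fixpoint after 2 passes: D(Z) = {4,5}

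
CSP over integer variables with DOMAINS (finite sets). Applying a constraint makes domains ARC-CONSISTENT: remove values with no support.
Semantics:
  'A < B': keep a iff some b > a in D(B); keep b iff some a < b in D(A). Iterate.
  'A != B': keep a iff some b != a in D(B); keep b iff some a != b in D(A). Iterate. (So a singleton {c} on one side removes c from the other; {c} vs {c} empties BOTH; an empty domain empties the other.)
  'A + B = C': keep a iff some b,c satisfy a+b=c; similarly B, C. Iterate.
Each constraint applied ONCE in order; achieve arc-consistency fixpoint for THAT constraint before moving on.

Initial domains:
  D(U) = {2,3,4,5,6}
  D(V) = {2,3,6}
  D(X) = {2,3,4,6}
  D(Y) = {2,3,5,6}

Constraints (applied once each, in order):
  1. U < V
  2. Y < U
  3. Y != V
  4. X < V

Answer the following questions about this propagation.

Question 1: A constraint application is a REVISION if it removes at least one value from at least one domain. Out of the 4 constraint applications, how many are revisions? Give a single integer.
Answer: 3

Derivation:
Constraint 1 (U < V) on D(U)={2,3,4,5,6} D(V)={2,3,6}: U {2,3,4,5,6}->{2,3,4,5}; V {2,3,6}->{3,6} => REVISION
Constraint 2 (Y < U) on D(Y)={2,3,5,6} D(U)={2,3,4,5}: Y {2,3,5,6}->{2,3}; U {2,3,4,5}->{3,4,5} => REVISION
Constraint 3 (Y != V) on D(Y)={2,3} D(V)={3,6}: no change => not a revision
Constraint 4 (X < V) on D(X)={2,3,4,6} D(V)={3,6}: X {2,3,4,6}->{2,3,4} => REVISION
Total revisions = 3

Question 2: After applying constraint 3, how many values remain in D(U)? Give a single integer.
Constraint 1 (U < V) on D(U)={2,3,4,5,6} D(V)={2,3,6}: U {2,3,4,5,6}->{2,3,4,5}; V {2,3,6}->{3,6}
Constraint 2 (Y < U) on D(Y)={2,3,5,6} D(U)={2,3,4,5}: Y {2,3,5,6}->{2,3}; U {2,3,4,5}->{3,4,5}
Constraint 3 (Y != V) on D(Y)={2,3} D(V)={3,6}: no change
So after constraint 3: D(U)={3,4,5}, size = 3

Answer: 3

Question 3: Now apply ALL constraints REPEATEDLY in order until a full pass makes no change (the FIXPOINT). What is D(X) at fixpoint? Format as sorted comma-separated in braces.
pass 0 (initial): D(X)={2,3,4,6}
pass 1: U {2,3,4,5,6}->{3,4,5}; V {2,3,6}->{3,6}; X {2,3,4,6}->{2,3,4}; Y {2,3,5,6}->{2,3}
pass 2: V {3,6}->{6}
pass 3: no change
Fixpoint after 3 passes: D(X) = {2,3,4}

Answer: {2,3,4}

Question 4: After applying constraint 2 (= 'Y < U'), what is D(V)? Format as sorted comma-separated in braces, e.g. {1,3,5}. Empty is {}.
Constraint 1 (U < V) on D(U)={2,3,4,5,6} D(V)={2,3,6}: U {2,3,4,5,6}->{2,3,4,5}; V {2,3,6}->{3,6}
Constraint 2 (Y < U) on D(Y)={2,3,5,6} D(U)={2,3,4,5}: Y {2,3,5,6}->{2,3}; U {2,3,4,5}->{3,4,5}
So after constraint 2: D(V) = {3,6}

Answer: {3,6}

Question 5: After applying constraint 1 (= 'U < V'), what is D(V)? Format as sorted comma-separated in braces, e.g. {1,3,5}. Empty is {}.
Constraint 1 (U < V) on D(U)={2,3,4,5,6} D(V)={2,3,6}: U {2,3,4,5,6}->{2,3,4,5}; V {2,3,6}->{3,6}
So after constraint 1: D(V) = {3,6}

Answer: {3,6}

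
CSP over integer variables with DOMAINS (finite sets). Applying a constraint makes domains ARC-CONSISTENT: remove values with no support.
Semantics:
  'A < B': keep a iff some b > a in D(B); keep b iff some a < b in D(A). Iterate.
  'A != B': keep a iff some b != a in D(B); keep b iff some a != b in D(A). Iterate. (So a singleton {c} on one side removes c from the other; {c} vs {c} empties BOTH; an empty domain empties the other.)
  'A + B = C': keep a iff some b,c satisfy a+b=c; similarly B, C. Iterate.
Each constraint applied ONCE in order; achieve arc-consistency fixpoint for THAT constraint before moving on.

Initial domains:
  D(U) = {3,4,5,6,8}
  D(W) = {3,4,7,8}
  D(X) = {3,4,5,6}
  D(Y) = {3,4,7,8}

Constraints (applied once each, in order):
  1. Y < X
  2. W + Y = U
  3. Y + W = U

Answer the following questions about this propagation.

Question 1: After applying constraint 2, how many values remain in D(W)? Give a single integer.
Constraint 1 (Y < X) on D(Y)={3,4,7,8} D(X)={3,4,5,6}: Y {3,4,7,8}->{3,4}; X {3,4,5,6}->{4,5,6}
Constraint 2 (W + Y = U) on D(W)={3,4,7,8} D(Y)={3,4} D(U)={3,4,5,6,8}: W {3,4,7,8}->{3,4}; U {3,4,5,6,8}->{6,8}
So after constraint 2: D(W)={3,4}, size = 2

Answer: 2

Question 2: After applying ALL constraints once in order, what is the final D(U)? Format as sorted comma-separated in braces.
Constraint 1 (Y < X) on D(Y)={3,4,7,8} D(X)={3,4,5,6}: Y {3,4,7,8}->{3,4}; X {3,4,5,6}->{4,5,6}
Constraint 2 (W + Y = U) on D(W)={3,4,7,8} D(Y)={3,4} D(U)={3,4,5,6,8}: W {3,4,7,8}->{3,4}; U {3,4,5,6,8}->{6,8}
Constraint 3 (Y + W = U) on D(Y)={3,4} D(W)={3,4} D(U)={6,8}: no change
So after all 3 constraints: D(U) = {6,8}

Answer: {6,8}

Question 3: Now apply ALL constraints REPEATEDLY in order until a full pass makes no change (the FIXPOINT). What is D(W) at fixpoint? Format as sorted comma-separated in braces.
pass 0 (initial): D(W)={3,4,7,8}
pass 1: U {3,4,5,6,8}->{6,8}; W {3,4,7,8}->{3,4}; X {3,4,5,6}->{4,5,6}; Y {3,4,7,8}->{3,4}
pass 2: no change
Fixpoint after 2 passes: D(W) = {3,4}

Answer: {3,4}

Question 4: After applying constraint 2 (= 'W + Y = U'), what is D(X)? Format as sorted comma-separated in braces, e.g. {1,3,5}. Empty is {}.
Answer: {4,5,6}

Derivation:
Constraint 1 (Y < X) on D(Y)={3,4,7,8} D(X)={3,4,5,6}: Y {3,4,7,8}->{3,4}; X {3,4,5,6}->{4,5,6}
Constraint 2 (W + Y = U) on D(W)={3,4,7,8} D(Y)={3,4} D(U)={3,4,5,6,8}: W {3,4,7,8}->{3,4}; U {3,4,5,6,8}->{6,8}
So after constraint 2: D(X) = {4,5,6}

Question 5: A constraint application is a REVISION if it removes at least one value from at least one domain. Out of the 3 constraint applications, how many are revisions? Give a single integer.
Answer: 2

Derivation:
Constraint 1 (Y < X) on D(Y)={3,4,7,8} D(X)={3,4,5,6}: Y {3,4,7,8}->{3,4}; X {3,4,5,6}->{4,5,6} => REVISION
Constraint 2 (W + Y = U) on D(W)={3,4,7,8} D(Y)={3,4} D(U)={3,4,5,6,8}: W {3,4,7,8}->{3,4}; U {3,4,5,6,8}->{6,8} => REVISION
Constraint 3 (Y + W = U) on D(Y)={3,4} D(W)={3,4} D(U)={6,8}: no change => not a revision
Total revisions = 2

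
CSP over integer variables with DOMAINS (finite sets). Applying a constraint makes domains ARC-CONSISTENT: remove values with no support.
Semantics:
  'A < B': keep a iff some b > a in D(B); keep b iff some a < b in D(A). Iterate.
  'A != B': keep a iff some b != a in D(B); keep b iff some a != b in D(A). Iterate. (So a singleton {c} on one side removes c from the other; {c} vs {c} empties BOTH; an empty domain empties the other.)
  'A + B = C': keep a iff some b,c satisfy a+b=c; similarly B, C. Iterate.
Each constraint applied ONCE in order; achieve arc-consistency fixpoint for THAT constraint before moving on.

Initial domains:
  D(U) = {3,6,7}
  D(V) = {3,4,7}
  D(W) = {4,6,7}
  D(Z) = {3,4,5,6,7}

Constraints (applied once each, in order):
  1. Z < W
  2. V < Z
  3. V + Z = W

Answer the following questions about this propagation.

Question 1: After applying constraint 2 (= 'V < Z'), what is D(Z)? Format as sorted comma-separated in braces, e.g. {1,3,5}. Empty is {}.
Constraint 1 (Z < W) on D(Z)={3,4,5,6,7} D(W)={4,6,7}: Z {3,4,5,6,7}->{3,4,5,6}
Constraint 2 (V < Z) on D(V)={3,4,7} D(Z)={3,4,5,6}: V {3,4,7}->{3,4}; Z {3,4,5,6}->{4,5,6}
So after constraint 2: D(Z) = {4,5,6}

Answer: {4,5,6}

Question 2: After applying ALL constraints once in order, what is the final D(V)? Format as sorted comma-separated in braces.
Constraint 1 (Z < W) on D(Z)={3,4,5,6,7} D(W)={4,6,7}: Z {3,4,5,6,7}->{3,4,5,6}
Constraint 2 (V < Z) on D(V)={3,4,7} D(Z)={3,4,5,6}: V {3,4,7}->{3,4}; Z {3,4,5,6}->{4,5,6}
Constraint 3 (V + Z = W) on D(V)={3,4} D(Z)={4,5,6} D(W)={4,6,7}: V {3,4}->{3}; Z {4,5,6}->{4}; W {4,6,7}->{7}
So after all 3 constraints: D(V) = {3}

Answer: {3}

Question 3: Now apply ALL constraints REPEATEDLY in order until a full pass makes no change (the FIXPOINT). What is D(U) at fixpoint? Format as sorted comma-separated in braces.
pass 0 (initial): D(U)={3,6,7}
pass 1: V {3,4,7}->{3}; W {4,6,7}->{7}; Z {3,4,5,6,7}->{4}
pass 2: no change
Fixpoint after 2 passes: D(U) = {3,6,7}

Answer: {3,6,7}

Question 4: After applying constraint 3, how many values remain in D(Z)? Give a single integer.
Constraint 1 (Z < W) on D(Z)={3,4,5,6,7} D(W)={4,6,7}: Z {3,4,5,6,7}->{3,4,5,6}
Constraint 2 (V < Z) on D(V)={3,4,7} D(Z)={3,4,5,6}: V {3,4,7}->{3,4}; Z {3,4,5,6}->{4,5,6}
Constraint 3 (V + Z = W) on D(V)={3,4} D(Z)={4,5,6} D(W)={4,6,7}: V {3,4}->{3}; Z {4,5,6}->{4}; W {4,6,7}->{7}
So after constraint 3: D(Z)={4}, size = 1

Answer: 1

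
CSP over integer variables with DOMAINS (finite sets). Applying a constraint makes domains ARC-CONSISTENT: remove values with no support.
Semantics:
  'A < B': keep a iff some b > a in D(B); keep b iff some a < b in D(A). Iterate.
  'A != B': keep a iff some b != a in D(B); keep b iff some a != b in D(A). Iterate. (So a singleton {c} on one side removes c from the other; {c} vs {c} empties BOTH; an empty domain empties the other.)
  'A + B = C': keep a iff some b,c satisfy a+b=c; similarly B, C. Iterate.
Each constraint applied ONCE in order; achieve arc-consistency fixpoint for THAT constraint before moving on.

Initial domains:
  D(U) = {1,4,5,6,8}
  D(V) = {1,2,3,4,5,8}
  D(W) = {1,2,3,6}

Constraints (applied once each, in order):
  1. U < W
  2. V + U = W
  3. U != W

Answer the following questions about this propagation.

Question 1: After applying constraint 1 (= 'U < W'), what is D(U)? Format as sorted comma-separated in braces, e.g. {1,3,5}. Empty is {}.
Answer: {1,4,5}

Derivation:
Constraint 1 (U < W) on D(U)={1,4,5,6,8} D(W)={1,2,3,6}: U {1,4,5,6,8}->{1,4,5}; W {1,2,3,6}->{2,3,6}
So after constraint 1: D(U) = {1,4,5}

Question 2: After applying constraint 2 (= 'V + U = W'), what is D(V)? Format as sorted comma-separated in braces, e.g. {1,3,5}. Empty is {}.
Constraint 1 (U < W) on D(U)={1,4,5,6,8} D(W)={1,2,3,6}: U {1,4,5,6,8}->{1,4,5}; W {1,2,3,6}->{2,3,6}
Constraint 2 (V + U = W) on D(V)={1,2,3,4,5,8} D(U)={1,4,5} D(W)={2,3,6}: V {1,2,3,4,5,8}->{1,2,5}
So after constraint 2: D(V) = {1,2,5}

Answer: {1,2,5}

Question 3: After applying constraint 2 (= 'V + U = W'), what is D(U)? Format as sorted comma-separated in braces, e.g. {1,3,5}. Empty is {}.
Constraint 1 (U < W) on D(U)={1,4,5,6,8} D(W)={1,2,3,6}: U {1,4,5,6,8}->{1,4,5}; W {1,2,3,6}->{2,3,6}
Constraint 2 (V + U = W) on D(V)={1,2,3,4,5,8} D(U)={1,4,5} D(W)={2,3,6}: V {1,2,3,4,5,8}->{1,2,5}
So after constraint 2: D(U) = {1,4,5}

Answer: {1,4,5}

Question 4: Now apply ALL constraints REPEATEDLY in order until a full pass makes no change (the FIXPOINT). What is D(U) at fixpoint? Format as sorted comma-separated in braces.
Answer: {1,4,5}

Derivation:
pass 0 (initial): D(U)={1,4,5,6,8}
pass 1: U {1,4,5,6,8}->{1,4,5}; V {1,2,3,4,5,8}->{1,2,5}; W {1,2,3,6}->{2,3,6}
pass 2: no change
Fixpoint after 2 passes: D(U) = {1,4,5}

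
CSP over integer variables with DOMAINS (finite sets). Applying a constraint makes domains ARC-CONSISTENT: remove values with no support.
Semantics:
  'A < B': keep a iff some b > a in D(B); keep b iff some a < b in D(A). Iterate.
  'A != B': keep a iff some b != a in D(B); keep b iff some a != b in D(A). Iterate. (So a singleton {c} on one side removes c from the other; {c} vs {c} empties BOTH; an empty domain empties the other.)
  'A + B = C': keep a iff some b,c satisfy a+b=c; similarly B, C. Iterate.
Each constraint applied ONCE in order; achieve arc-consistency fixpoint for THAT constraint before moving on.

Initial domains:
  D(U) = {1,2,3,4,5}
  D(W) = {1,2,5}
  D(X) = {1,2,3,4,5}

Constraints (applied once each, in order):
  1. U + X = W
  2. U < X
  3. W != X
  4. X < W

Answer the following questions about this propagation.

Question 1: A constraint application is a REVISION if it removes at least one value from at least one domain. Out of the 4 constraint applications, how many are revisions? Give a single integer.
Constraint 1 (U + X = W) on D(U)={1,2,3,4,5} D(X)={1,2,3,4,5} D(W)={1,2,5}: U {1,2,3,4,5}->{1,2,3,4}; X {1,2,3,4,5}->{1,2,3,4}; W {1,2,5}->{2,5} => REVISION
Constraint 2 (U < X) on D(U)={1,2,3,4} D(X)={1,2,3,4}: U {1,2,3,4}->{1,2,3}; X {1,2,3,4}->{2,3,4} => REVISION
Constraint 3 (W != X) on D(W)={2,5} D(X)={2,3,4}: no change => not a revision
Constraint 4 (X < W) on D(X)={2,3,4} D(W)={2,5}: W {2,5}->{5} => REVISION
Total revisions = 3

Answer: 3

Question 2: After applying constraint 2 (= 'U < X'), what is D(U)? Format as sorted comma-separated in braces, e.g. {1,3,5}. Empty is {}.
Constraint 1 (U + X = W) on D(U)={1,2,3,4,5} D(X)={1,2,3,4,5} D(W)={1,2,5}: U {1,2,3,4,5}->{1,2,3,4}; X {1,2,3,4,5}->{1,2,3,4}; W {1,2,5}->{2,5}
Constraint 2 (U < X) on D(U)={1,2,3,4} D(X)={1,2,3,4}: U {1,2,3,4}->{1,2,3}; X {1,2,3,4}->{2,3,4}
So after constraint 2: D(U) = {1,2,3}

Answer: {1,2,3}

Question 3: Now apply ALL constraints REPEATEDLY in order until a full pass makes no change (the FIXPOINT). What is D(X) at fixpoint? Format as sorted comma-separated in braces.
pass 0 (initial): D(X)={1,2,3,4,5}
pass 1: U {1,2,3,4,5}->{1,2,3}; W {1,2,5}->{5}; X {1,2,3,4,5}->{2,3,4}
pass 2: no change
Fixpoint after 2 passes: D(X) = {2,3,4}

Answer: {2,3,4}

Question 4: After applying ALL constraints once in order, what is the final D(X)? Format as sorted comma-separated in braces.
Answer: {2,3,4}

Derivation:
Constraint 1 (U + X = W) on D(U)={1,2,3,4,5} D(X)={1,2,3,4,5} D(W)={1,2,5}: U {1,2,3,4,5}->{1,2,3,4}; X {1,2,3,4,5}->{1,2,3,4}; W {1,2,5}->{2,5}
Constraint 2 (U < X) on D(U)={1,2,3,4} D(X)={1,2,3,4}: U {1,2,3,4}->{1,2,3}; X {1,2,3,4}->{2,3,4}
Constraint 3 (W != X) on D(W)={2,5} D(X)={2,3,4}: no change
Constraint 4 (X < W) on D(X)={2,3,4} D(W)={2,5}: W {2,5}->{5}
So after all 4 constraints: D(X) = {2,3,4}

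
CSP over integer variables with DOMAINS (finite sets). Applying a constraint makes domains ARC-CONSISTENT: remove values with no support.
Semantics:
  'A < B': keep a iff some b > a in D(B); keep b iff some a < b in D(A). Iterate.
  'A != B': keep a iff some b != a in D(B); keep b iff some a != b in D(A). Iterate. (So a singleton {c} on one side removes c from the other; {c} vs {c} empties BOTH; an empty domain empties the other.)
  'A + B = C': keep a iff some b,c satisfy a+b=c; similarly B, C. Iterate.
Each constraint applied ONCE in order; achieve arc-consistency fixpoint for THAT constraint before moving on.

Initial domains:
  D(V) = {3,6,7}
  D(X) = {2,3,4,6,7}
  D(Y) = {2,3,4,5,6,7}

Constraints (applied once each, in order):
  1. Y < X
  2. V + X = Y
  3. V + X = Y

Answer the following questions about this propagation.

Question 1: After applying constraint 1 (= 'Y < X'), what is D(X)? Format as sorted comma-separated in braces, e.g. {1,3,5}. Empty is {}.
Constraint 1 (Y < X) on D(Y)={2,3,4,5,6,7} D(X)={2,3,4,6,7}: Y {2,3,4,5,6,7}->{2,3,4,5,6}; X {2,3,4,6,7}->{3,4,6,7}
So after constraint 1: D(X) = {3,4,6,7}

Answer: {3,4,6,7}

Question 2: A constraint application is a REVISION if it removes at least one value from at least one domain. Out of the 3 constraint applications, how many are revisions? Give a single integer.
Answer: 2

Derivation:
Constraint 1 (Y < X) on D(Y)={2,3,4,5,6,7} D(X)={2,3,4,6,7}: Y {2,3,4,5,6,7}->{2,3,4,5,6}; X {2,3,4,6,7}->{3,4,6,7} => REVISION
Constraint 2 (V + X = Y) on D(V)={3,6,7} D(X)={3,4,6,7} D(Y)={2,3,4,5,6}: V {3,6,7}->{3}; X {3,4,6,7}->{3}; Y {2,3,4,5,6}->{6} => REVISION
Constraint 3 (V + X = Y) on D(V)={3} D(X)={3} D(Y)={6}: no change => not a revision
Total revisions = 2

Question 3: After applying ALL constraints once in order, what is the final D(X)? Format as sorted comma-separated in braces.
Answer: {3}

Derivation:
Constraint 1 (Y < X) on D(Y)={2,3,4,5,6,7} D(X)={2,3,4,6,7}: Y {2,3,4,5,6,7}->{2,3,4,5,6}; X {2,3,4,6,7}->{3,4,6,7}
Constraint 2 (V + X = Y) on D(V)={3,6,7} D(X)={3,4,6,7} D(Y)={2,3,4,5,6}: V {3,6,7}->{3}; X {3,4,6,7}->{3}; Y {2,3,4,5,6}->{6}
Constraint 3 (V + X = Y) on D(V)={3} D(X)={3} D(Y)={6}: no change
So after all 3 constraints: D(X) = {3}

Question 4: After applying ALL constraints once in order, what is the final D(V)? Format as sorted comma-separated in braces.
Constraint 1 (Y < X) on D(Y)={2,3,4,5,6,7} D(X)={2,3,4,6,7}: Y {2,3,4,5,6,7}->{2,3,4,5,6}; X {2,3,4,6,7}->{3,4,6,7}
Constraint 2 (V + X = Y) on D(V)={3,6,7} D(X)={3,4,6,7} D(Y)={2,3,4,5,6}: V {3,6,7}->{3}; X {3,4,6,7}->{3}; Y {2,3,4,5,6}->{6}
Constraint 3 (V + X = Y) on D(V)={3} D(X)={3} D(Y)={6}: no change
So after all 3 constraints: D(V) = {3}

Answer: {3}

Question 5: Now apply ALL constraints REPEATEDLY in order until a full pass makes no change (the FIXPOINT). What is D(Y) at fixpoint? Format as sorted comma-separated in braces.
pass 0 (initial): D(Y)={2,3,4,5,6,7}
pass 1: V {3,6,7}->{3}; X {2,3,4,6,7}->{3}; Y {2,3,4,5,6,7}->{6}
pass 2: V {3}->{}; X {3}->{}; Y {6}->{}
pass 3: no change
Fixpoint after 3 passes: D(Y) = {}

Answer: {}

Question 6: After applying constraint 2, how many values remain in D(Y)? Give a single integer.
Answer: 1

Derivation:
Constraint 1 (Y < X) on D(Y)={2,3,4,5,6,7} D(X)={2,3,4,6,7}: Y {2,3,4,5,6,7}->{2,3,4,5,6}; X {2,3,4,6,7}->{3,4,6,7}
Constraint 2 (V + X = Y) on D(V)={3,6,7} D(X)={3,4,6,7} D(Y)={2,3,4,5,6}: V {3,6,7}->{3}; X {3,4,6,7}->{3}; Y {2,3,4,5,6}->{6}
So after constraint 2: D(Y)={6}, size = 1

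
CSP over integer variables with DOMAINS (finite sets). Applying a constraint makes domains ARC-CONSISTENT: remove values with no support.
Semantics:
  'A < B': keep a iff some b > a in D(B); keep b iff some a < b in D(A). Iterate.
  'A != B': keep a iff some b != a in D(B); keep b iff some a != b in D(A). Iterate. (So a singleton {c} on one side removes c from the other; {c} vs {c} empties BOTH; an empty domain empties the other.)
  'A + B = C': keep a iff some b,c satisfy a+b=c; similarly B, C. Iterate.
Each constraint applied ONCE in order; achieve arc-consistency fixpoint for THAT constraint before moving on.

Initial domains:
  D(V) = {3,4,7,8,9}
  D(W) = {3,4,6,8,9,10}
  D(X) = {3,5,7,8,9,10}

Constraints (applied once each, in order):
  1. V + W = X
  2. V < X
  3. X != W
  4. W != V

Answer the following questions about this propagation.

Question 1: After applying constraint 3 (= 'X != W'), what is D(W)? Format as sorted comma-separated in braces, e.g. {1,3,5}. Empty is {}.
Constraint 1 (V + W = X) on D(V)={3,4,7,8,9} D(W)={3,4,6,8,9,10} D(X)={3,5,7,8,9,10}: V {3,4,7,8,9}->{3,4,7}; W {3,4,6,8,9,10}->{3,4,6}; X {3,5,7,8,9,10}->{7,8,9,10}
Constraint 2 (V < X) on D(V)={3,4,7} D(X)={7,8,9,10}: no change
Constraint 3 (X != W) on D(X)={7,8,9,10} D(W)={3,4,6}: no change
So after constraint 3: D(W) = {3,4,6}

Answer: {3,4,6}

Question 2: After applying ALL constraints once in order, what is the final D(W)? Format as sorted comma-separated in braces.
Answer: {3,4,6}

Derivation:
Constraint 1 (V + W = X) on D(V)={3,4,7,8,9} D(W)={3,4,6,8,9,10} D(X)={3,5,7,8,9,10}: V {3,4,7,8,9}->{3,4,7}; W {3,4,6,8,9,10}->{3,4,6}; X {3,5,7,8,9,10}->{7,8,9,10}
Constraint 2 (V < X) on D(V)={3,4,7} D(X)={7,8,9,10}: no change
Constraint 3 (X != W) on D(X)={7,8,9,10} D(W)={3,4,6}: no change
Constraint 4 (W != V) on D(W)={3,4,6} D(V)={3,4,7}: no change
So after all 4 constraints: D(W) = {3,4,6}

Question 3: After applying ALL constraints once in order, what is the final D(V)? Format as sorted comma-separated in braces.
Answer: {3,4,7}

Derivation:
Constraint 1 (V + W = X) on D(V)={3,4,7,8,9} D(W)={3,4,6,8,9,10} D(X)={3,5,7,8,9,10}: V {3,4,7,8,9}->{3,4,7}; W {3,4,6,8,9,10}->{3,4,6}; X {3,5,7,8,9,10}->{7,8,9,10}
Constraint 2 (V < X) on D(V)={3,4,7} D(X)={7,8,9,10}: no change
Constraint 3 (X != W) on D(X)={7,8,9,10} D(W)={3,4,6}: no change
Constraint 4 (W != V) on D(W)={3,4,6} D(V)={3,4,7}: no change
So after all 4 constraints: D(V) = {3,4,7}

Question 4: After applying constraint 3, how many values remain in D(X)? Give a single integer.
Constraint 1 (V + W = X) on D(V)={3,4,7,8,9} D(W)={3,4,6,8,9,10} D(X)={3,5,7,8,9,10}: V {3,4,7,8,9}->{3,4,7}; W {3,4,6,8,9,10}->{3,4,6}; X {3,5,7,8,9,10}->{7,8,9,10}
Constraint 2 (V < X) on D(V)={3,4,7} D(X)={7,8,9,10}: no change
Constraint 3 (X != W) on D(X)={7,8,9,10} D(W)={3,4,6}: no change
So after constraint 3: D(X)={7,8,9,10}, size = 4

Answer: 4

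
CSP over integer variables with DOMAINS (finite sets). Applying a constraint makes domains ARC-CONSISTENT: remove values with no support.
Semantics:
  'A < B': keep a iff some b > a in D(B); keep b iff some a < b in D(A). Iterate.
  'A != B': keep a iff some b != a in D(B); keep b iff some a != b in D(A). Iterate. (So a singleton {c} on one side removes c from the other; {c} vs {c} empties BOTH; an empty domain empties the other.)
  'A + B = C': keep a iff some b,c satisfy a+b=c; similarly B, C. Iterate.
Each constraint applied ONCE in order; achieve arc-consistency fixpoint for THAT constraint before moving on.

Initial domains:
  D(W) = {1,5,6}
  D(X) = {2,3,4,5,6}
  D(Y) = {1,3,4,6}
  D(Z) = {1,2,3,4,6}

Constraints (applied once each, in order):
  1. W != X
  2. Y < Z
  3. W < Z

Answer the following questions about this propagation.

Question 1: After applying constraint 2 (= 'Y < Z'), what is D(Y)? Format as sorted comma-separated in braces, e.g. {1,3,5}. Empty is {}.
Answer: {1,3,4}

Derivation:
Constraint 1 (W != X) on D(W)={1,5,6} D(X)={2,3,4,5,6}: no change
Constraint 2 (Y < Z) on D(Y)={1,3,4,6} D(Z)={1,2,3,4,6}: Y {1,3,4,6}->{1,3,4}; Z {1,2,3,4,6}->{2,3,4,6}
So after constraint 2: D(Y) = {1,3,4}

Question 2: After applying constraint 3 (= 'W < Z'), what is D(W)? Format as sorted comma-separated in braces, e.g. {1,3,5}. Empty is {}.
Answer: {1,5}

Derivation:
Constraint 1 (W != X) on D(W)={1,5,6} D(X)={2,3,4,5,6}: no change
Constraint 2 (Y < Z) on D(Y)={1,3,4,6} D(Z)={1,2,3,4,6}: Y {1,3,4,6}->{1,3,4}; Z {1,2,3,4,6}->{2,3,4,6}
Constraint 3 (W < Z) on D(W)={1,5,6} D(Z)={2,3,4,6}: W {1,5,6}->{1,5}
So after constraint 3: D(W) = {1,5}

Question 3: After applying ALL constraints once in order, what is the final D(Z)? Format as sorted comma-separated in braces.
Answer: {2,3,4,6}

Derivation:
Constraint 1 (W != X) on D(W)={1,5,6} D(X)={2,3,4,5,6}: no change
Constraint 2 (Y < Z) on D(Y)={1,3,4,6} D(Z)={1,2,3,4,6}: Y {1,3,4,6}->{1,3,4}; Z {1,2,3,4,6}->{2,3,4,6}
Constraint 3 (W < Z) on D(W)={1,5,6} D(Z)={2,3,4,6}: W {1,5,6}->{1,5}
So after all 3 constraints: D(Z) = {2,3,4,6}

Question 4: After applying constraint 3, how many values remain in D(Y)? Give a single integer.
Constraint 1 (W != X) on D(W)={1,5,6} D(X)={2,3,4,5,6}: no change
Constraint 2 (Y < Z) on D(Y)={1,3,4,6} D(Z)={1,2,3,4,6}: Y {1,3,4,6}->{1,3,4}; Z {1,2,3,4,6}->{2,3,4,6}
Constraint 3 (W < Z) on D(W)={1,5,6} D(Z)={2,3,4,6}: W {1,5,6}->{1,5}
So after constraint 3: D(Y)={1,3,4}, size = 3

Answer: 3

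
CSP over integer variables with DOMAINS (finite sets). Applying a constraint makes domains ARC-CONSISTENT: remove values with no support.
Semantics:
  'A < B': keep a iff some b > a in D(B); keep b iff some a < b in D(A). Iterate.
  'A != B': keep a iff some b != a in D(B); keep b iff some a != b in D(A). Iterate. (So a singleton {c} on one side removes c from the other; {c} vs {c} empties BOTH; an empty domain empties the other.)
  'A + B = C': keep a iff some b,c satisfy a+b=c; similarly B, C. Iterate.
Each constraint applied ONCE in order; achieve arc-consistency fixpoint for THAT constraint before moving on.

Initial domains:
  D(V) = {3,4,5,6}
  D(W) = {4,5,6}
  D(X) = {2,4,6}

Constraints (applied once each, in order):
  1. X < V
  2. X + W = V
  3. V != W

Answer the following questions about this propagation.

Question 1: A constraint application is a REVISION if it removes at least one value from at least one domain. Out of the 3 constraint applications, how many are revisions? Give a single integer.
Constraint 1 (X < V) on D(X)={2,4,6} D(V)={3,4,5,6}: X {2,4,6}->{2,4} => REVISION
Constraint 2 (X + W = V) on D(X)={2,4} D(W)={4,5,6} D(V)={3,4,5,6}: X {2,4}->{2}; W {4,5,6}->{4}; V {3,4,5,6}->{6} => REVISION
Constraint 3 (V != W) on D(V)={6} D(W)={4}: no change => not a revision
Total revisions = 2

Answer: 2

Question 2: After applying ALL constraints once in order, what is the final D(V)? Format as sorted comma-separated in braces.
Answer: {6}

Derivation:
Constraint 1 (X < V) on D(X)={2,4,6} D(V)={3,4,5,6}: X {2,4,6}->{2,4}
Constraint 2 (X + W = V) on D(X)={2,4} D(W)={4,5,6} D(V)={3,4,5,6}: X {2,4}->{2}; W {4,5,6}->{4}; V {3,4,5,6}->{6}
Constraint 3 (V != W) on D(V)={6} D(W)={4}: no change
So after all 3 constraints: D(V) = {6}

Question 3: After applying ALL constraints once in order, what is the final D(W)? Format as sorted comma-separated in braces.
Answer: {4}

Derivation:
Constraint 1 (X < V) on D(X)={2,4,6} D(V)={3,4,5,6}: X {2,4,6}->{2,4}
Constraint 2 (X + W = V) on D(X)={2,4} D(W)={4,5,6} D(V)={3,4,5,6}: X {2,4}->{2}; W {4,5,6}->{4}; V {3,4,5,6}->{6}
Constraint 3 (V != W) on D(V)={6} D(W)={4}: no change
So after all 3 constraints: D(W) = {4}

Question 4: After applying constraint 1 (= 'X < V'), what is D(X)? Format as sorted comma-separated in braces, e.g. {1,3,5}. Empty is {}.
Answer: {2,4}

Derivation:
Constraint 1 (X < V) on D(X)={2,4,6} D(V)={3,4,5,6}: X {2,4,6}->{2,4}
So after constraint 1: D(X) = {2,4}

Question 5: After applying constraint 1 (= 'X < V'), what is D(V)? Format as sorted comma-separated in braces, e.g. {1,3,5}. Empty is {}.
Answer: {3,4,5,6}

Derivation:
Constraint 1 (X < V) on D(X)={2,4,6} D(V)={3,4,5,6}: X {2,4,6}->{2,4}
So after constraint 1: D(V) = {3,4,5,6}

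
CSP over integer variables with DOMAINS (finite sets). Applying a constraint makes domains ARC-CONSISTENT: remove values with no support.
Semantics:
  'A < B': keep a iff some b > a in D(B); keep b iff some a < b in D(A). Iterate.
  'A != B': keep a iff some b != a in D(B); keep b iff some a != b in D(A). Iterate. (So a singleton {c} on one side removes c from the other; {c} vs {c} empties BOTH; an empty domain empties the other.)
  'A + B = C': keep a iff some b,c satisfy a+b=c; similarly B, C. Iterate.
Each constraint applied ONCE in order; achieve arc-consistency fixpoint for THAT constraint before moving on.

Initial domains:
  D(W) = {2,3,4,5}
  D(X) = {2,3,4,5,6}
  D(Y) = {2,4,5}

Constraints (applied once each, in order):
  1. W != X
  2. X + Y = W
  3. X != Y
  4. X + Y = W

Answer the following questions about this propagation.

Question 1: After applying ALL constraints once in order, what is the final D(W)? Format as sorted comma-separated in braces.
Answer: {5}

Derivation:
Constraint 1 (W != X) on D(W)={2,3,4,5} D(X)={2,3,4,5,6}: no change
Constraint 2 (X + Y = W) on D(X)={2,3,4,5,6} D(Y)={2,4,5} D(W)={2,3,4,5}: X {2,3,4,5,6}->{2,3}; Y {2,4,5}->{2}; W {2,3,4,5}->{4,5}
Constraint 3 (X != Y) on D(X)={2,3} D(Y)={2}: X {2,3}->{3}
Constraint 4 (X + Y = W) on D(X)={3} D(Y)={2} D(W)={4,5}: W {4,5}->{5}
So after all 4 constraints: D(W) = {5}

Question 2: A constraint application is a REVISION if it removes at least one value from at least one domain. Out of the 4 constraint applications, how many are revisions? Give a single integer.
Answer: 3

Derivation:
Constraint 1 (W != X) on D(W)={2,3,4,5} D(X)={2,3,4,5,6}: no change => not a revision
Constraint 2 (X + Y = W) on D(X)={2,3,4,5,6} D(Y)={2,4,5} D(W)={2,3,4,5}: X {2,3,4,5,6}->{2,3}; Y {2,4,5}->{2}; W {2,3,4,5}->{4,5} => REVISION
Constraint 3 (X != Y) on D(X)={2,3} D(Y)={2}: X {2,3}->{3} => REVISION
Constraint 4 (X + Y = W) on D(X)={3} D(Y)={2} D(W)={4,5}: W {4,5}->{5} => REVISION
Total revisions = 3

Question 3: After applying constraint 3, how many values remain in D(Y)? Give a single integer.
Answer: 1

Derivation:
Constraint 1 (W != X) on D(W)={2,3,4,5} D(X)={2,3,4,5,6}: no change
Constraint 2 (X + Y = W) on D(X)={2,3,4,5,6} D(Y)={2,4,5} D(W)={2,3,4,5}: X {2,3,4,5,6}->{2,3}; Y {2,4,5}->{2}; W {2,3,4,5}->{4,5}
Constraint 3 (X != Y) on D(X)={2,3} D(Y)={2}: X {2,3}->{3}
So after constraint 3: D(Y)={2}, size = 1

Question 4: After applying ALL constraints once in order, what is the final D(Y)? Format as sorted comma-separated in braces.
Constraint 1 (W != X) on D(W)={2,3,4,5} D(X)={2,3,4,5,6}: no change
Constraint 2 (X + Y = W) on D(X)={2,3,4,5,6} D(Y)={2,4,5} D(W)={2,3,4,5}: X {2,3,4,5,6}->{2,3}; Y {2,4,5}->{2}; W {2,3,4,5}->{4,5}
Constraint 3 (X != Y) on D(X)={2,3} D(Y)={2}: X {2,3}->{3}
Constraint 4 (X + Y = W) on D(X)={3} D(Y)={2} D(W)={4,5}: W {4,5}->{5}
So after all 4 constraints: D(Y) = {2}

Answer: {2}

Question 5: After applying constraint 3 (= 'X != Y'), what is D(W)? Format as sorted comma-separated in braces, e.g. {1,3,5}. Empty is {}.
Constraint 1 (W != X) on D(W)={2,3,4,5} D(X)={2,3,4,5,6}: no change
Constraint 2 (X + Y = W) on D(X)={2,3,4,5,6} D(Y)={2,4,5} D(W)={2,3,4,5}: X {2,3,4,5,6}->{2,3}; Y {2,4,5}->{2}; W {2,3,4,5}->{4,5}
Constraint 3 (X != Y) on D(X)={2,3} D(Y)={2}: X {2,3}->{3}
So after constraint 3: D(W) = {4,5}

Answer: {4,5}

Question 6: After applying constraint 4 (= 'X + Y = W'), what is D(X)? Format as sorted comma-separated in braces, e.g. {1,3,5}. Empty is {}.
Answer: {3}

Derivation:
Constraint 1 (W != X) on D(W)={2,3,4,5} D(X)={2,3,4,5,6}: no change
Constraint 2 (X + Y = W) on D(X)={2,3,4,5,6} D(Y)={2,4,5} D(W)={2,3,4,5}: X {2,3,4,5,6}->{2,3}; Y {2,4,5}->{2}; W {2,3,4,5}->{4,5}
Constraint 3 (X != Y) on D(X)={2,3} D(Y)={2}: X {2,3}->{3}
Constraint 4 (X + Y = W) on D(X)={3} D(Y)={2} D(W)={4,5}: W {4,5}->{5}
So after constraint 4: D(X) = {3}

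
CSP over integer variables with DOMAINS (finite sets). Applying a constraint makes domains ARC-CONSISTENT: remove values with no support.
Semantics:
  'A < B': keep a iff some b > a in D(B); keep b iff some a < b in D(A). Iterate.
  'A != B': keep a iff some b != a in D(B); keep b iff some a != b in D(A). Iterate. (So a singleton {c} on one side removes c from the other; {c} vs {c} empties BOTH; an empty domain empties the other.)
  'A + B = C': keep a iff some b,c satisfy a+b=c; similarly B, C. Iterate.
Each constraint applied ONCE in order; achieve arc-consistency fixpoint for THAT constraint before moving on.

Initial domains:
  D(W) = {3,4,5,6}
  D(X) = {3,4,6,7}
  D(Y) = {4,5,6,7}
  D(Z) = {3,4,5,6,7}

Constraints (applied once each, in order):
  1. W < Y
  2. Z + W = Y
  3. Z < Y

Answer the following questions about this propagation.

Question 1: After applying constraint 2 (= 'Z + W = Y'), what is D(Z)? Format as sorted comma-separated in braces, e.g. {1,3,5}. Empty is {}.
Answer: {3,4}

Derivation:
Constraint 1 (W < Y) on D(W)={3,4,5,6} D(Y)={4,5,6,7}: no change
Constraint 2 (Z + W = Y) on D(Z)={3,4,5,6,7} D(W)={3,4,5,6} D(Y)={4,5,6,7}: Z {3,4,5,6,7}->{3,4}; W {3,4,5,6}->{3,4}; Y {4,5,6,7}->{6,7}
So after constraint 2: D(Z) = {3,4}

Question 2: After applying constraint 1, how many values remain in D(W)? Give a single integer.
Constraint 1 (W < Y) on D(W)={3,4,5,6} D(Y)={4,5,6,7}: no change
So after constraint 1: D(W)={3,4,5,6}, size = 4

Answer: 4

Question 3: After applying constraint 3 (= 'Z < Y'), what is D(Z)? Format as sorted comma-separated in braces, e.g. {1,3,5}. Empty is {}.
Answer: {3,4}

Derivation:
Constraint 1 (W < Y) on D(W)={3,4,5,6} D(Y)={4,5,6,7}: no change
Constraint 2 (Z + W = Y) on D(Z)={3,4,5,6,7} D(W)={3,4,5,6} D(Y)={4,5,6,7}: Z {3,4,5,6,7}->{3,4}; W {3,4,5,6}->{3,4}; Y {4,5,6,7}->{6,7}
Constraint 3 (Z < Y) on D(Z)={3,4} D(Y)={6,7}: no change
So after constraint 3: D(Z) = {3,4}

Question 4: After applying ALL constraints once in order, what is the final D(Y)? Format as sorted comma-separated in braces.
Constraint 1 (W < Y) on D(W)={3,4,5,6} D(Y)={4,5,6,7}: no change
Constraint 2 (Z + W = Y) on D(Z)={3,4,5,6,7} D(W)={3,4,5,6} D(Y)={4,5,6,7}: Z {3,4,5,6,7}->{3,4}; W {3,4,5,6}->{3,4}; Y {4,5,6,7}->{6,7}
Constraint 3 (Z < Y) on D(Z)={3,4} D(Y)={6,7}: no change
So after all 3 constraints: D(Y) = {6,7}

Answer: {6,7}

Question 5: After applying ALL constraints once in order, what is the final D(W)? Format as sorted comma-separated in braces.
Answer: {3,4}

Derivation:
Constraint 1 (W < Y) on D(W)={3,4,5,6} D(Y)={4,5,6,7}: no change
Constraint 2 (Z + W = Y) on D(Z)={3,4,5,6,7} D(W)={3,4,5,6} D(Y)={4,5,6,7}: Z {3,4,5,6,7}->{3,4}; W {3,4,5,6}->{3,4}; Y {4,5,6,7}->{6,7}
Constraint 3 (Z < Y) on D(Z)={3,4} D(Y)={6,7}: no change
So after all 3 constraints: D(W) = {3,4}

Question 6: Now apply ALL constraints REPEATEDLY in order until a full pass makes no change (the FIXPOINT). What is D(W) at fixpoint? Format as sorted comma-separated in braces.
Answer: {3,4}

Derivation:
pass 0 (initial): D(W)={3,4,5,6}
pass 1: W {3,4,5,6}->{3,4}; Y {4,5,6,7}->{6,7}; Z {3,4,5,6,7}->{3,4}
pass 2: no change
Fixpoint after 2 passes: D(W) = {3,4}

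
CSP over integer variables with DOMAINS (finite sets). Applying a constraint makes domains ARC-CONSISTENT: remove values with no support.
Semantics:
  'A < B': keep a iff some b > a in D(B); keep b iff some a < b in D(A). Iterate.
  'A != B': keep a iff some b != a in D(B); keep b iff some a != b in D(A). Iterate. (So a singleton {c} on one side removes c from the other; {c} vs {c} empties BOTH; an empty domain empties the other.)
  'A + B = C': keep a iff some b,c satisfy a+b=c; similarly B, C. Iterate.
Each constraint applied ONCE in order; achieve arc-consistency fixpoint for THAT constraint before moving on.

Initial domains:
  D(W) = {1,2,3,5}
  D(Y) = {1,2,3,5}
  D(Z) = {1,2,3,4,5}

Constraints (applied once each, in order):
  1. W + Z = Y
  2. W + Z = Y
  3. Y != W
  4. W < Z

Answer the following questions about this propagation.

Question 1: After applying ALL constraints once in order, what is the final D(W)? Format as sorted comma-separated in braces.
Constraint 1 (W + Z = Y) on D(W)={1,2,3,5} D(Z)={1,2,3,4,5} D(Y)={1,2,3,5}: W {1,2,3,5}->{1,2,3}; Z {1,2,3,4,5}->{1,2,3,4}; Y {1,2,3,5}->{2,3,5}
Constraint 2 (W + Z = Y) on D(W)={1,2,3} D(Z)={1,2,3,4} D(Y)={2,3,5}: no change
Constraint 3 (Y != W) on D(Y)={2,3,5} D(W)={1,2,3}: no change
Constraint 4 (W < Z) on D(W)={1,2,3} D(Z)={1,2,3,4}: Z {1,2,3,4}->{2,3,4}
So after all 4 constraints: D(W) = {1,2,3}

Answer: {1,2,3}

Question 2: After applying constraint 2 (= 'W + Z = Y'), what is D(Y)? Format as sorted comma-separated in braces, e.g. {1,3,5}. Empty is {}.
Constraint 1 (W + Z = Y) on D(W)={1,2,3,5} D(Z)={1,2,3,4,5} D(Y)={1,2,3,5}: W {1,2,3,5}->{1,2,3}; Z {1,2,3,4,5}->{1,2,3,4}; Y {1,2,3,5}->{2,3,5}
Constraint 2 (W + Z = Y) on D(W)={1,2,3} D(Z)={1,2,3,4} D(Y)={2,3,5}: no change
So after constraint 2: D(Y) = {2,3,5}

Answer: {2,3,5}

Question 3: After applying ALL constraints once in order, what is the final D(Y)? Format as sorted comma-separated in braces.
Constraint 1 (W + Z = Y) on D(W)={1,2,3,5} D(Z)={1,2,3,4,5} D(Y)={1,2,3,5}: W {1,2,3,5}->{1,2,3}; Z {1,2,3,4,5}->{1,2,3,4}; Y {1,2,3,5}->{2,3,5}
Constraint 2 (W + Z = Y) on D(W)={1,2,3} D(Z)={1,2,3,4} D(Y)={2,3,5}: no change
Constraint 3 (Y != W) on D(Y)={2,3,5} D(W)={1,2,3}: no change
Constraint 4 (W < Z) on D(W)={1,2,3} D(Z)={1,2,3,4}: Z {1,2,3,4}->{2,3,4}
So after all 4 constraints: D(Y) = {2,3,5}

Answer: {2,3,5}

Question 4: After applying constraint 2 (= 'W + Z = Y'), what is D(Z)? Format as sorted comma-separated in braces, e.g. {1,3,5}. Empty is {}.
Answer: {1,2,3,4}

Derivation:
Constraint 1 (W + Z = Y) on D(W)={1,2,3,5} D(Z)={1,2,3,4,5} D(Y)={1,2,3,5}: W {1,2,3,5}->{1,2,3}; Z {1,2,3,4,5}->{1,2,3,4}; Y {1,2,3,5}->{2,3,5}
Constraint 2 (W + Z = Y) on D(W)={1,2,3} D(Z)={1,2,3,4} D(Y)={2,3,5}: no change
So after constraint 2: D(Z) = {1,2,3,4}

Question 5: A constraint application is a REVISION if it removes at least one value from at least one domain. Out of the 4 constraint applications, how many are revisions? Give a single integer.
Constraint 1 (W + Z = Y) on D(W)={1,2,3,5} D(Z)={1,2,3,4,5} D(Y)={1,2,3,5}: W {1,2,3,5}->{1,2,3}; Z {1,2,3,4,5}->{1,2,3,4}; Y {1,2,3,5}->{2,3,5} => REVISION
Constraint 2 (W + Z = Y) on D(W)={1,2,3} D(Z)={1,2,3,4} D(Y)={2,3,5}: no change => not a revision
Constraint 3 (Y != W) on D(Y)={2,3,5} D(W)={1,2,3}: no change => not a revision
Constraint 4 (W < Z) on D(W)={1,2,3} D(Z)={1,2,3,4}: Z {1,2,3,4}->{2,3,4} => REVISION
Total revisions = 2

Answer: 2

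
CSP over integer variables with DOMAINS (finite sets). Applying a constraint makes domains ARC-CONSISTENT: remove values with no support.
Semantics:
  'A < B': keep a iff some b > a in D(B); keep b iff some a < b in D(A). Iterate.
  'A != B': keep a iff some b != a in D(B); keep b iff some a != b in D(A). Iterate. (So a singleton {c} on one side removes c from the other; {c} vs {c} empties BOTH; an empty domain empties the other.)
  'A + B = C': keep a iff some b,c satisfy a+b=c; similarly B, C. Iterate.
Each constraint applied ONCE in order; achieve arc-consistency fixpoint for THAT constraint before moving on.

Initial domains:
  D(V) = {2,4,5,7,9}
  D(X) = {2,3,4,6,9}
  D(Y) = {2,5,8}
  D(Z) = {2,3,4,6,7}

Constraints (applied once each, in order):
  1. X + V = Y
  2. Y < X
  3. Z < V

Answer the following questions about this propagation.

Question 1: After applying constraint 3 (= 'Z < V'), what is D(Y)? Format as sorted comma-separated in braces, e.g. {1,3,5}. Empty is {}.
Constraint 1 (X + V = Y) on D(X)={2,3,4,6,9} D(V)={2,4,5,7,9} D(Y)={2,5,8}: X {2,3,4,6,9}->{3,4,6}; V {2,4,5,7,9}->{2,4,5}; Y {2,5,8}->{5,8}
Constraint 2 (Y < X) on D(Y)={5,8} D(X)={3,4,6}: Y {5,8}->{5}; X {3,4,6}->{6}
Constraint 3 (Z < V) on D(Z)={2,3,4,6,7} D(V)={2,4,5}: Z {2,3,4,6,7}->{2,3,4}; V {2,4,5}->{4,5}
So after constraint 3: D(Y) = {5}

Answer: {5}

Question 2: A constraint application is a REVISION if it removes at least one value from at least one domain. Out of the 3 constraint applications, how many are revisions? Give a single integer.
Answer: 3

Derivation:
Constraint 1 (X + V = Y) on D(X)={2,3,4,6,9} D(V)={2,4,5,7,9} D(Y)={2,5,8}: X {2,3,4,6,9}->{3,4,6}; V {2,4,5,7,9}->{2,4,5}; Y {2,5,8}->{5,8} => REVISION
Constraint 2 (Y < X) on D(Y)={5,8} D(X)={3,4,6}: Y {5,8}->{5}; X {3,4,6}->{6} => REVISION
Constraint 3 (Z < V) on D(Z)={2,3,4,6,7} D(V)={2,4,5}: Z {2,3,4,6,7}->{2,3,4}; V {2,4,5}->{4,5} => REVISION
Total revisions = 3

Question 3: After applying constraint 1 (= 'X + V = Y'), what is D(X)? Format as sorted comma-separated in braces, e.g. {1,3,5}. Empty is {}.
Answer: {3,4,6}

Derivation:
Constraint 1 (X + V = Y) on D(X)={2,3,4,6,9} D(V)={2,4,5,7,9} D(Y)={2,5,8}: X {2,3,4,6,9}->{3,4,6}; V {2,4,5,7,9}->{2,4,5}; Y {2,5,8}->{5,8}
So after constraint 1: D(X) = {3,4,6}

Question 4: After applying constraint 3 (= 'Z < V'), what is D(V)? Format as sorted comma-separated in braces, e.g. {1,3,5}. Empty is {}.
Answer: {4,5}

Derivation:
Constraint 1 (X + V = Y) on D(X)={2,3,4,6,9} D(V)={2,4,5,7,9} D(Y)={2,5,8}: X {2,3,4,6,9}->{3,4,6}; V {2,4,5,7,9}->{2,4,5}; Y {2,5,8}->{5,8}
Constraint 2 (Y < X) on D(Y)={5,8} D(X)={3,4,6}: Y {5,8}->{5}; X {3,4,6}->{6}
Constraint 3 (Z < V) on D(Z)={2,3,4,6,7} D(V)={2,4,5}: Z {2,3,4,6,7}->{2,3,4}; V {2,4,5}->{4,5}
So after constraint 3: D(V) = {4,5}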